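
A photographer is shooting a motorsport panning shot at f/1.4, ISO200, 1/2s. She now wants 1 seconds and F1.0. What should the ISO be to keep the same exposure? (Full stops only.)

Shutter speed: 1/2 → 1 — 1 stop longer (brighter).
Aperture: f/1.4 → f/1.0 — 1 stop larger aperture (brighter).
Net change so far: 2 stops brighter. Offset with the ISO: 200 → 100 → 50.

ISO 50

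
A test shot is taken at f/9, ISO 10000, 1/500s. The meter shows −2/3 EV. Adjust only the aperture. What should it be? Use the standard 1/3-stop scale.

Underexposed by 2/3 stop → need 2/3 stop brighter.
Aperture: f/9 → f/8 → f/7.1.

f/7.1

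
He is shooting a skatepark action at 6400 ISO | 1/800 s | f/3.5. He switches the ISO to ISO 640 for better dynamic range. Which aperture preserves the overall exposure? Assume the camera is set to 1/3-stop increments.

f/1.1

ISO: 6400 → 5000 → 4000 → 3200 → 2500 → 2000 → 1600 → 1250 → 1000 → 800 → 640 — 3 1/3 stops dropped (darker).
Need 3 1/3 stops brighter from the aperture: f/3.5 → f/3.2 → f/2.8 → f/2.5 → f/2.2 → f/2 → f/1.8 → f/1.6 → f/1.4 → f/1.2 → f/1.1.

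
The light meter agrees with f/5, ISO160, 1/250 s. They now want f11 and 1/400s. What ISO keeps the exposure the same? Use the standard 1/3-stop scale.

ISO 1250

Aperture: f/5 → f/5.6 → f/6.3 → f/7.1 → f/8 → f/9 → f/10 → f/11 — 2 1/3 stops narrower (darker).
Shutter speed: 1/250 → 1/320 → 1/400 — 2/3 stop shorter (darker).
Net change so far: 3 stops darker. Offset with the ISO: 160 → 200 → 250 → 320 → 400 → 500 → 640 → 800 → 1000 → 1250.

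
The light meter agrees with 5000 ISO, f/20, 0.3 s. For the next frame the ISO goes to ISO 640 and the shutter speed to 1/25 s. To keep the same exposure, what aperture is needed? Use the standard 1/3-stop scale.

f/2.5

ISO: 5000 → 4000 → 3200 → 2500 → 2000 → 1600 → 1250 → 1000 → 800 → 640 — 3 stops dropped (darker).
Shutter speed: 0.3 → 1/4 → 1/5 → 1/6 → 1/8 → 1/10 → 1/13 → 1/15 → 1/20 → 1/25 — 3 stops shorter (darker).
Net change so far: 6 stops darker. Offset with the aperture: f/20 → f/18 → f/16 → f/14 → f/13 → f/11 → f/10 → f/9 → f/8 → f/7.1 → f/6.3 → f/5.6 → f/5 → f/4.5 → f/4 → f/3.5 → f/3.2 → f/2.8 → f/2.5.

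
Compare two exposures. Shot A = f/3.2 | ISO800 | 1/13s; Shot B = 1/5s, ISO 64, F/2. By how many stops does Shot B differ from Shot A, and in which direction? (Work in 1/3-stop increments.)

Aperture: f/3.2 → f/2.8 → f/2.5 → f/2.2 → f/2 — 1 1/3 stops larger aperture (brighter).
Shutter speed: 1/13 → 1/10 → 1/8 → 1/6 → 1/5 — 1 1/3 stops longer (brighter).
ISO: 800 → 640 → 500 → 400 → 320 → 250 → 200 → 160 → 125 → 100 → 80 → 64 — 3 2/3 stops lower (darker).
Net: +1 1/3 +1 1/3 −3 2/3 = −1 stop.

1 stop darker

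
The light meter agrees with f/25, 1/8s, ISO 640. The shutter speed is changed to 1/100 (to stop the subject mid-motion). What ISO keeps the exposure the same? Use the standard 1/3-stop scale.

Shutter speed: 1/8 → 1/10 → 1/13 → 1/15 → 1/20 → 1/25 → 1/30 → 1/40 → 1/50 → 1/60 → 1/80 → 1/100 — 3 2/3 stops shorter (darker).
Need 3 2/3 stops brighter from the ISO: 640 → 800 → 1000 → 1250 → 1600 → 2000 → 2500 → 3200 → 4000 → 5000 → 6400 → 8000.

ISO 8000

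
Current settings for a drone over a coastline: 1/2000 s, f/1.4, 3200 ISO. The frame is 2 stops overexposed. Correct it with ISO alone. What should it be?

Overexposed by 2 stops → need 2 stops darker.
ISO: 3200 → 1600 → 800.

ISO 800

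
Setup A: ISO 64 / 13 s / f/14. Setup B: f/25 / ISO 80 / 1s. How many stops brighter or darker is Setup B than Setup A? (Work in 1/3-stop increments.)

Aperture: f/14 → f/16 → f/18 → f/20 → f/22 → f/25 — 1 2/3 stops stopped down (darker).
Shutter speed: 13 → 10 → 8 → 6 → 5 → 4 → 3.2 → 2.5 → 2 → 1.6 → 1.3 → 1 — 3 2/3 stops shorter (darker).
ISO: 64 → 80 — 1/3 stop higher (brighter).
Net: −1 2/3 −3 2/3 +1/3 = −5 stops.

5 stops darker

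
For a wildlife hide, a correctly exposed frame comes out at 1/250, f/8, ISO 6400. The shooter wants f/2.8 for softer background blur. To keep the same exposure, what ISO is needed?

ISO 800

Aperture: f/8 → f/5.6 → f/4 → f/2.8 — 3 stops wider (brighter).
Need 3 stops darker from the ISO: 6400 → 3200 → 1600 → 800.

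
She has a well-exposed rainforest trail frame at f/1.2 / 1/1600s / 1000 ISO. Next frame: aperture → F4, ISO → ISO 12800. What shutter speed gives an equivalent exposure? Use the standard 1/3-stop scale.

Aperture: f/1.2 → f/1.4 → f/1.6 → f/1.8 → f/2 → f/2.2 → f/2.5 → f/2.8 → f/3.2 → f/3.5 → f/4 — 3 1/3 stops smaller aperture (darker).
ISO: 1000 → 1250 → 1600 → 2000 → 2500 → 3200 → 4000 → 5000 → 6400 → 8000 → 10000 → 12800 — 3 2/3 stops raised (brighter).
Net change so far: 1/3 stop brighter. Offset with the shutter speed: 1/1600 → 1/2000.

1/2000s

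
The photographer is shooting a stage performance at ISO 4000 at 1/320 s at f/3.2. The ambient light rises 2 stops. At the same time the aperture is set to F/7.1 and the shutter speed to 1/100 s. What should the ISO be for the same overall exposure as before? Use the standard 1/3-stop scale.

ISO 1600

Scene light: 2 stops brighter.
Aperture: f/3.2 → f/3.5 → f/4 → f/4.5 → f/5 → f/5.6 → f/6.3 → f/7.1 — 2 1/3 stops stopped down (darker).
Shutter speed: 1/320 → 1/250 → 1/200 → 1/160 → 1/125 → 1/100 — 1 2/3 stops longer (brighter).
Net so far: 1 1/3 stops brighter. ISO: 4000 → 3200 → 2500 → 2000 → 1600.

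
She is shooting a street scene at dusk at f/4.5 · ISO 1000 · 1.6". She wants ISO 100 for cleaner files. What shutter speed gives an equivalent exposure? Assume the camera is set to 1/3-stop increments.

ISO: 1000 → 800 → 640 → 500 → 400 → 320 → 250 → 200 → 160 → 125 → 100 — 3 1/3 stops lower (darker).
Need 3 1/3 stops brighter from the shutter speed: 1.6 → 2 → 2.5 → 3.2 → 4 → 5 → 6 → 8 → 10 → 13 → 15.

15 s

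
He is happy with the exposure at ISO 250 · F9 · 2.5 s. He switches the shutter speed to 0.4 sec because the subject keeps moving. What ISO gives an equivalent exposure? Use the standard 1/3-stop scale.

ISO 1600

Shutter speed: 2.5 → 2 → 1.6 → 1.3 → 1 → 0.8 → 0.6 → 0.5 → 0.4 — 2 2/3 stops shorter (darker).
Need 2 2/3 stops brighter from the ISO: 250 → 320 → 400 → 500 → 640 → 800 → 1000 → 1250 → 1600.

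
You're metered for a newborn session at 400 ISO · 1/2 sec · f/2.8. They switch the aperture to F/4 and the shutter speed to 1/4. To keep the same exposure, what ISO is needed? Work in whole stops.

Aperture: f/2.8 → f/4 — 1 stop stopped down (darker).
Shutter speed: 1/2 → 1/4 — 1 stop shorter (darker).
Net change so far: 2 stops darker. Offset with the ISO: 400 → 800 → 1600.

ISO 1600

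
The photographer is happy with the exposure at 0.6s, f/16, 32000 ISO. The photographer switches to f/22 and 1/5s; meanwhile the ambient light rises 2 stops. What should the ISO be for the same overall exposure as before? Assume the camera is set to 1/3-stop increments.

Scene light: 2 stops brighter.
Aperture: f/16 → f/18 → f/20 → f/22 — 1 stop stopped down (darker).
Shutter speed: 0.6 → 0.5 → 0.4 → 0.3 → 1/4 → 1/5 — 1 2/3 stops faster (darker).
Net so far: 2/3 stop darker. ISO: 32000 → 40000 → 51200.

ISO 51200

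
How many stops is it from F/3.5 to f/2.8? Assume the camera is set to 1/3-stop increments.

f/3.5 → f/3.2 → f/2.8 — count the steps: 2 third-stops = 2/3 stop.

2/3 stop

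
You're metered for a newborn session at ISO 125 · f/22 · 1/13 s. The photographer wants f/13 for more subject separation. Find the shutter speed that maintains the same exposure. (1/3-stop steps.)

Aperture: f/22 → f/20 → f/18 → f/16 → f/14 → f/13 — 1 2/3 stops wider (brighter).
Need 1 2/3 stops darker from the shutter speed: 1/13 → 1/15 → 1/20 → 1/25 → 1/30 → 1/40.

1/40s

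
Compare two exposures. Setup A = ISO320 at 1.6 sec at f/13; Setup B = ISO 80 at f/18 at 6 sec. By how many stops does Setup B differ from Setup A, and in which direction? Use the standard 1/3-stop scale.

Aperture: f/13 → f/14 → f/16 → f/18 — 1 stop narrower (darker).
Shutter speed: 1.6 → 2 → 2.5 → 3.2 → 4 → 5 → 6 — 2 stops slower (brighter).
ISO: 320 → 250 → 200 → 160 → 125 → 100 → 80 — 2 stops lower (darker).
Net: −1 +2 −2 = −1 stop.

1 stop darker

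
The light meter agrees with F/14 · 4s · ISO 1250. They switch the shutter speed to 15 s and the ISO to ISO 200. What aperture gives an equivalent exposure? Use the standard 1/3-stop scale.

Shutter speed: 4 → 5 → 6 → 8 → 10 → 13 → 15 — 2 stops longer (brighter).
ISO: 1250 → 1000 → 800 → 640 → 500 → 400 → 320 → 250 → 200 — 2 2/3 stops dropped (darker).
Net change so far: 2/3 stop darker. Offset with the aperture: f/14 → f/13 → f/11.

f/11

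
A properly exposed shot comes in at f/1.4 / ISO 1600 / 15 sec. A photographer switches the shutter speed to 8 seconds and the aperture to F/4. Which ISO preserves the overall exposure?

ISO 25600

Shutter speed: 15 → 8 — 1 stop faster (darker).
Aperture: f/1.4 → f/2 → f/2.8 → f/4 — 3 stops narrower (darker).
Net change so far: 4 stops darker. Offset with the ISO: 1600 → 3200 → 6400 → 12800 → 25600.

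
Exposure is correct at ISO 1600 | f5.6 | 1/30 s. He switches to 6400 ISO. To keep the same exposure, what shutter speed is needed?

ISO: 1600 → 3200 → 6400 — 2 stops higher (brighter).
Need 2 stops darker from the shutter speed: 1/30 → 1/60 → 1/125.

1/125s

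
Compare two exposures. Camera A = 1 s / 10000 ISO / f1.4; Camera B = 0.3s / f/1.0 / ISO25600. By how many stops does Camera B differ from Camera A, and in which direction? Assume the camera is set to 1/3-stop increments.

Aperture: f/1.4 → f/1.2 → f/1.1 → f/1.0 — 1 stop opened up (brighter).
Shutter speed: 1 → 0.8 → 0.6 → 0.5 → 0.4 → 0.3 — 1 2/3 stops faster (darker).
ISO: 10000 → 12800 → 16000 → 20000 → 25600 — 1 1/3 stops raised (brighter).
Net: +1 −1 2/3 +1 1/3 = +2/3 stops.

2/3 stop brighter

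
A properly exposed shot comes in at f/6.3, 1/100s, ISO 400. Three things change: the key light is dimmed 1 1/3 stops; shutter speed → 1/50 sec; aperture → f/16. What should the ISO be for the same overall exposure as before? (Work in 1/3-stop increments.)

Scene light: 1 1/3 stops darker.
Shutter speed: 1/100 → 1/80 → 1/60 → 1/50 — 1 stop longer (brighter).
Aperture: f/6.3 → f/7.1 → f/8 → f/9 → f/10 → f/11 → f/13 → f/14 → f/16 — 2 2/3 stops smaller aperture (darker).
Net so far: 3 stops darker. ISO: 400 → 500 → 640 → 800 → 1000 → 1250 → 1600 → 2000 → 2500 → 3200.

ISO 3200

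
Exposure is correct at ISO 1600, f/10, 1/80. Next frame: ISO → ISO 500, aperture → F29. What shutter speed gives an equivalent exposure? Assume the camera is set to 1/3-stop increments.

ISO: 1600 → 1250 → 1000 → 800 → 640 → 500 — 1 2/3 stops lower (darker).
Aperture: f/10 → f/11 → f/13 → f/14 → f/16 → f/18 → f/20 → f/22 → f/25 → f/29 — 3 stops stopped down (darker).
Net change so far: 4 2/3 stops darker. Offset with the shutter speed: 1/80 → 1/60 → 1/50 → 1/40 → 1/30 → 1/25 → 1/20 → 1/15 → 1/13 → 1/10 → 1/8 → 1/6 → 1/5 → 1/4 → 0.3.

0.3 s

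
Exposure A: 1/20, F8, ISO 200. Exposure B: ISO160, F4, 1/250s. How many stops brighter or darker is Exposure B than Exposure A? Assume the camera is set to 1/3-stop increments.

2 stops darker

Aperture: f/8 → f/7.1 → f/6.3 → f/5.6 → f/5 → f/4.5 → f/4 — 2 stops opened up (brighter).
Shutter speed: 1/20 → 1/25 → 1/30 → 1/40 → 1/50 → 1/60 → 1/80 → 1/100 → 1/125 → 1/160 → 1/200 → 1/250 — 3 2/3 stops shorter (darker).
ISO: 200 → 160 — 1/3 stop dropped (darker).
Net: +2 −3 2/3 −1/3 = −2 stops.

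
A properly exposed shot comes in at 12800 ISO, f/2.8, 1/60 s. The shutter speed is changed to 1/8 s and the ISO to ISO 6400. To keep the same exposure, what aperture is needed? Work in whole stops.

Shutter speed: 1/60 → 1/30 → 1/15 → 1/8 — 3 stops slower (brighter).
ISO: 12800 → 6400 — 1 stop dropped (darker).
Net change so far: 2 stops brighter. Offset with the aperture: f/2.8 → f/4 → f/5.6.

f/5.6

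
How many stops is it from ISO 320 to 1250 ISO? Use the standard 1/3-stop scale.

320 → 400 → 500 → 640 → 800 → 1000 → 1250 — count the steps: 6 third-stops = 2 stops.

2 stops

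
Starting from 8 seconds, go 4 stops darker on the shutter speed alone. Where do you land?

1/2s

Shutter speed: 8 → 4 → 2 → 1 → 1/2 — 4 stops faster (darker).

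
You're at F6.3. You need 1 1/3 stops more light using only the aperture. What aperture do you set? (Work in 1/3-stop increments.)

Aperture: f/6.3 → f/5.6 → f/5 → f/4.5 → f/4 — 1 1/3 stops larger aperture (brighter).

f/4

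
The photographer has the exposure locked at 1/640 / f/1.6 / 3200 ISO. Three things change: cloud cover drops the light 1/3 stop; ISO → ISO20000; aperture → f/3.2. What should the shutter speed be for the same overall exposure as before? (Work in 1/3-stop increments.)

1/800s

Scene light: 1/3 stop darker.
ISO: 3200 → 4000 → 5000 → 6400 → 8000 → 10000 → 12800 → 16000 → 20000 — 2 2/3 stops higher (brighter).
Aperture: f/1.6 → f/1.8 → f/2 → f/2.2 → f/2.5 → f/2.8 → f/3.2 — 2 stops stopped down (darker).
Net so far: 1/3 stop brighter. Shutter speed: 1/640 → 1/800.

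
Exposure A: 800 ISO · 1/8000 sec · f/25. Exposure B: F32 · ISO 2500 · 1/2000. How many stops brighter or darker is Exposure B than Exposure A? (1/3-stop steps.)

3 stops brighter

Aperture: f/25 → f/29 → f/32 — 2/3 stop stopped down (darker).
Shutter speed: 1/8000 → 1/6400 → 1/5000 → 1/4000 → 1/3200 → 1/2500 → 1/2000 — 2 stops longer (brighter).
ISO: 800 → 1000 → 1250 → 1600 → 2000 → 2500 — 1 2/3 stops higher (brighter).
Net: −2/3 +2 +1 2/3 = +3 stops.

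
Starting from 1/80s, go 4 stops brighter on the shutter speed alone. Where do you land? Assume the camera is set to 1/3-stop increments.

Shutter speed: 1/80 → 1/60 → 1/50 → 1/40 → 1/30 → 1/25 → 1/20 → 1/15 → 1/13 → 1/10 → 1/8 → 1/6 → 1/5 — 4 stops slower (brighter).

1/5s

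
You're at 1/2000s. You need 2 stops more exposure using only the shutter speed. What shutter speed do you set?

Shutter speed: 1/2000 → 1/1000 → 1/500 — 2 stops slower (brighter).

1/500s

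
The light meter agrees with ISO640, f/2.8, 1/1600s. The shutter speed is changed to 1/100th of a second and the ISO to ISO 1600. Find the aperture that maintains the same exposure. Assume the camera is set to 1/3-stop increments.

f/18

Shutter speed: 1/1600 → 1/1250 → 1/1000 → 1/800 → 1/640 → 1/500 → 1/400 → 1/320 → 1/250 → 1/200 → 1/160 → 1/125 → 1/100 — 4 stops longer (brighter).
ISO: 640 → 800 → 1000 → 1250 → 1600 — 1 1/3 stops higher (brighter).
Net change so far: 5 1/3 stops brighter. Offset with the aperture: f/2.8 → f/3.2 → f/3.5 → f/4 → f/4.5 → f/5 → f/5.6 → f/6.3 → f/7.1 → f/8 → f/9 → f/10 → f/11 → f/13 → f/14 → f/16 → f/18.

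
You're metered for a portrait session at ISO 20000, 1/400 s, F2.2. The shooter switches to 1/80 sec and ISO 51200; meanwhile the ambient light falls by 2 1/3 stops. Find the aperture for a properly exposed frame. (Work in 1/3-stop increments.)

Scene light: 2 1/3 stops darker.
Shutter speed: 1/400 → 1/320 → 1/250 → 1/200 → 1/160 → 1/125 → 1/100 → 1/80 — 2 1/3 stops slower (brighter).
ISO: 20000 → 25600 → 32000 → 40000 → 51200 — 1 1/3 stops higher (brighter).
Net so far: 1 1/3 stops brighter. Aperture: f/2.2 → f/2.5 → f/2.8 → f/3.2 → f/3.5.

f/3.5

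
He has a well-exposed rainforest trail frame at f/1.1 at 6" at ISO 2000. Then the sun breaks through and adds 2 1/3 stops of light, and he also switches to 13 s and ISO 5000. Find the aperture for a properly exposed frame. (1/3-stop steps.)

f/5.6

Scene light: 2 1/3 stops brighter.
Shutter speed: 6 → 8 → 10 → 13 — 1 stop longer (brighter).
ISO: 2000 → 2500 → 3200 → 4000 → 5000 — 1 1/3 stops raised (brighter).
Net so far: 4 2/3 stops brighter. Aperture: f/1.1 → f/1.2 → f/1.4 → f/1.6 → f/1.8 → f/2 → f/2.2 → f/2.5 → f/2.8 → f/3.2 → f/3.5 → f/4 → f/4.5 → f/5 → f/5.6.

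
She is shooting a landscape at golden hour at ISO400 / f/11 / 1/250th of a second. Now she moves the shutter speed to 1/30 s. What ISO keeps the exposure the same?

Shutter speed: 1/250 → 1/125 → 1/60 → 1/30 — 3 stops slower (brighter).
Need 3 stops darker from the ISO: 400 → 200 → 100 → 50.

ISO 50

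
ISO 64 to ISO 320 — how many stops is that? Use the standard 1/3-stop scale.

2 1/3 stops

64 → 80 → 100 → 125 → 160 → 200 → 250 → 320 — count the steps: 7 third-stops = 2 1/3 stops.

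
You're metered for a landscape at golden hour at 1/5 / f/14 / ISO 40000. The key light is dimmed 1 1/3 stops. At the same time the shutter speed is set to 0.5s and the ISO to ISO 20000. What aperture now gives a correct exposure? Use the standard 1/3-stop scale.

Scene light: 1 1/3 stops darker.
Shutter speed: 1/5 → 1/4 → 0.3 → 0.4 → 0.5 — 1 1/3 stops slower (brighter).
ISO: 40000 → 32000 → 25600 → 20000 — 1 stop dropped (darker).
Net so far: 1 stop darker. Aperture: f/14 → f/13 → f/11 → f/10.

f/10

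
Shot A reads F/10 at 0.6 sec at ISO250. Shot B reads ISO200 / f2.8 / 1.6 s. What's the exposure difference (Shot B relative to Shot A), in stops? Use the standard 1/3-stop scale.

Aperture: f/10 → f/9 → f/8 → f/7.1 → f/6.3 → f/5.6 → f/5 → f/4.5 → f/4 → f/3.5 → f/3.2 → f/2.8 — 3 2/3 stops larger aperture (brighter).
Shutter speed: 0.6 → 0.8 → 1 → 1.3 → 1.6 — 1 1/3 stops longer (brighter).
ISO: 250 → 200 — 1/3 stop lower (darker).
Net: +3 2/3 +1 1/3 −1/3 = +4 2/3 stops.

4 2/3 stops brighter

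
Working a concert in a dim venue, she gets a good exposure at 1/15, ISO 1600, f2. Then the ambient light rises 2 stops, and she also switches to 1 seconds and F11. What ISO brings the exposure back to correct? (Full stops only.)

Scene light: 2 stops brighter.
Shutter speed: 1/15 → 1/8 → 1/4 → 1/2 → 1 — 4 stops slower (brighter).
Aperture: f/2 → f/2.8 → f/4 → f/5.6 → f/8 → f/11 — 5 stops narrower (darker).
Net so far: 1 stop brighter. ISO: 1600 → 800.

ISO 800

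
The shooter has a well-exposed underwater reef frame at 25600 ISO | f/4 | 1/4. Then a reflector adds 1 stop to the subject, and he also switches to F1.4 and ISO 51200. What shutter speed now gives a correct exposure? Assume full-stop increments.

1/125s

Scene light: 1 stop brighter.
Aperture: f/4 → f/2.8 → f/2 → f/1.4 — 3 stops wider (brighter).
ISO: 25600 → 51200 — 1 stop higher (brighter).
Net so far: 5 stops brighter. Shutter speed: 1/4 → 1/8 → 1/15 → 1/30 → 1/60 → 1/125.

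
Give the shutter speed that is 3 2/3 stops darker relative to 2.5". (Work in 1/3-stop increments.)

1/5s

Shutter speed: 2.5 → 2 → 1.6 → 1.3 → 1 → 0.8 → 0.6 → 0.5 → 0.4 → 0.3 → 1/4 → 1/5 — 3 2/3 stops shorter (darker).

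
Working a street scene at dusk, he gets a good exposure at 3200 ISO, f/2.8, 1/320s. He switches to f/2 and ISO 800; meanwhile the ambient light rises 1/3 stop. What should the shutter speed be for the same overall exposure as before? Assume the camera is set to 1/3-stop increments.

1/200s

Scene light: 1/3 stop brighter.
Aperture: f/2.8 → f/2.5 → f/2.2 → f/2 — 1 stop larger aperture (brighter).
ISO: 3200 → 2500 → 2000 → 1600 → 1250 → 1000 → 800 — 2 stops lower (darker).
Net so far: 2/3 stop darker. Shutter speed: 1/320 → 1/250 → 1/200.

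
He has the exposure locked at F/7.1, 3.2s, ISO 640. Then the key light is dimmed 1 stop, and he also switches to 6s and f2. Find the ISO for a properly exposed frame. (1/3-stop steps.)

Scene light: 1 stop darker.
Shutter speed: 3.2 → 4 → 5 → 6 — 1 stop longer (brighter).
Aperture: f/7.1 → f/6.3 → f/5.6 → f/5 → f/4.5 → f/4 → f/3.5 → f/3.2 → f/2.8 → f/2.5 → f/2.2 → f/2 — 3 2/3 stops opened up (brighter).
Net so far: 3 2/3 stops brighter. ISO: 640 → 500 → 400 → 320 → 250 → 200 → 160 → 125 → 100 → 80 → 64 → 50.

ISO 50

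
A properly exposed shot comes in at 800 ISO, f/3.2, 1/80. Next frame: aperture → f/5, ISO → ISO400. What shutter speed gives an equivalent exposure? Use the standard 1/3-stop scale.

1/15s

Aperture: f/3.2 → f/3.5 → f/4 → f/4.5 → f/5 — 1 1/3 stops stopped down (darker).
ISO: 800 → 640 → 500 → 400 — 1 stop lower (darker).
Net change so far: 2 1/3 stops darker. Offset with the shutter speed: 1/80 → 1/60 → 1/50 → 1/40 → 1/30 → 1/25 → 1/20 → 1/15.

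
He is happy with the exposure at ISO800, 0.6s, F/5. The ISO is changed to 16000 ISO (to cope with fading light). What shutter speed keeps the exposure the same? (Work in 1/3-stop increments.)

1/30s

ISO: 800 → 1000 → 1250 → 1600 → 2000 → 2500 → 3200 → 4000 → 5000 → 6400 → 8000 → 10000 → 12800 → 16000 — 4 1/3 stops raised (brighter).
Need 4 1/3 stops darker from the shutter speed: 0.6 → 0.5 → 0.4 → 0.3 → 1/4 → 1/5 → 1/6 → 1/8 → 1/10 → 1/13 → 1/15 → 1/20 → 1/25 → 1/30.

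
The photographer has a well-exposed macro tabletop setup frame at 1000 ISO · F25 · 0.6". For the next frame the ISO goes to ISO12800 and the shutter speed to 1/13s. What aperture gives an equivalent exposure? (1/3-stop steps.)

f/32

ISO: 1000 → 1250 → 1600 → 2000 → 2500 → 3200 → 4000 → 5000 → 6400 → 8000 → 10000 → 12800 — 3 2/3 stops higher (brighter).
Shutter speed: 0.6 → 0.5 → 0.4 → 0.3 → 1/4 → 1/5 → 1/6 → 1/8 → 1/10 → 1/13 — 3 stops shorter (darker).
Net change so far: 2/3 stop brighter. Offset with the aperture: f/25 → f/29 → f/32.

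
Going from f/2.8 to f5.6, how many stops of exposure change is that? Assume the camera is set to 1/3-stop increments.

2 stops

f/2.8 → f/3.2 → f/3.5 → f/4 → f/4.5 → f/5 → f/5.6 — count the steps: 6 third-stops = 2 stops.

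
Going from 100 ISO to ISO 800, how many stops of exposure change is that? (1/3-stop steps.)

3 stops

100 → 125 → 160 → 200 → 250 → 320 → 400 → 500 → 640 → 800 — count the steps: 9 third-stops = 3 stops.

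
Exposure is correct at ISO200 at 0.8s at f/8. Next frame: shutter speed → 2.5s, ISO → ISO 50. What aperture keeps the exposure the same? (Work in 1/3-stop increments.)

Shutter speed: 0.8 → 1 → 1.3 → 1.6 → 2 → 2.5 — 1 2/3 stops slower (brighter).
ISO: 200 → 160 → 125 → 100 → 80 → 64 → 50 — 2 stops dropped (darker).
Net change so far: 1/3 stop darker. Offset with the aperture: f/8 → f/7.1.

f/7.1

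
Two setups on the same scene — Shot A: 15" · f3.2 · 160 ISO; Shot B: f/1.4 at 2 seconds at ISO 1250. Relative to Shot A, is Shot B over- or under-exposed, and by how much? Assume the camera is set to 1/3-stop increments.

Aperture: f/3.2 → f/2.8 → f/2.5 → f/2.2 → f/2 → f/1.8 → f/1.6 → f/1.4 — 2 1/3 stops larger aperture (brighter).
Shutter speed: 15 → 13 → 10 → 8 → 6 → 5 → 4 → 3.2 → 2.5 → 2 — 3 stops faster (darker).
ISO: 160 → 200 → 250 → 320 → 400 → 500 → 640 → 800 → 1000 → 1250 — 3 stops higher (brighter).
Net: +2 1/3 −3 +3 = +2 1/3 stops.

2 1/3 stops brighter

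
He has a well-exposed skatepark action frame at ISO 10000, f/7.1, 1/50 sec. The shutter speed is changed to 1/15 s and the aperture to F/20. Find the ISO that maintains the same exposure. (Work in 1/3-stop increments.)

ISO 25600

Shutter speed: 1/50 → 1/40 → 1/30 → 1/25 → 1/20 → 1/15 — 1 2/3 stops slower (brighter).
Aperture: f/7.1 → f/8 → f/9 → f/10 → f/11 → f/13 → f/14 → f/16 → f/18 → f/20 — 3 stops narrower (darker).
Net change so far: 1 1/3 stops darker. Offset with the ISO: 10000 → 12800 → 16000 → 20000 → 25600.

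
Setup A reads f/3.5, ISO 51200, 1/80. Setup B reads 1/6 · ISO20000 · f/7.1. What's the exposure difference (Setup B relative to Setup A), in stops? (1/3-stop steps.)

Aperture: f/3.5 → f/4 → f/4.5 → f/5 → f/5.6 → f/6.3 → f/7.1 — 2 stops stopped down (darker).
Shutter speed: 1/80 → 1/60 → 1/50 → 1/40 → 1/30 → 1/25 → 1/20 → 1/15 → 1/13 → 1/10 → 1/8 → 1/6 — 3 2/3 stops longer (brighter).
ISO: 51200 → 40000 → 32000 → 25600 → 20000 — 1 1/3 stops lower (darker).
Net: −2 +3 2/3 −1 1/3 = +1/3 stops.

1/3 stop brighter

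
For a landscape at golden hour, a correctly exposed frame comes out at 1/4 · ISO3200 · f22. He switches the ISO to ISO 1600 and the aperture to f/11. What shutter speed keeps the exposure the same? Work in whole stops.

ISO: 3200 → 1600 — 1 stop dropped (darker).
Aperture: f/22 → f/16 → f/11 — 2 stops wider (brighter).
Net change so far: 1 stop brighter. Offset with the shutter speed: 1/4 → 1/8.

1/8s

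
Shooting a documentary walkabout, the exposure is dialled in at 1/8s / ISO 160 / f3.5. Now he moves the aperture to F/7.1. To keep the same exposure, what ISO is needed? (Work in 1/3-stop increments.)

Aperture: f/3.5 → f/4 → f/4.5 → f/5 → f/5.6 → f/6.3 → f/7.1 — 2 stops smaller aperture (darker).
Need 2 stops brighter from the ISO: 160 → 200 → 250 → 320 → 400 → 500 → 640.

ISO 640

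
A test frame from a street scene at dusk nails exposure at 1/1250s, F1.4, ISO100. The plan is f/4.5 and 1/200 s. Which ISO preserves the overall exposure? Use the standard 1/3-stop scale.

Aperture: f/1.4 → f/1.6 → f/1.8 → f/2 → f/2.2 → f/2.5 → f/2.8 → f/3.2 → f/3.5 → f/4 → f/4.5 — 3 1/3 stops smaller aperture (darker).
Shutter speed: 1/1250 → 1/1000 → 1/800 → 1/640 → 1/500 → 1/400 → 1/320 → 1/250 → 1/200 — 2 2/3 stops longer (brighter).
Net change so far: 2/3 stop darker. Offset with the ISO: 100 → 125 → 160.

ISO 160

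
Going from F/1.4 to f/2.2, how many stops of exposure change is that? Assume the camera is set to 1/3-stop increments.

f/1.4 → f/1.6 → f/1.8 → f/2 → f/2.2 — count the steps: 4 third-stops = 1 1/3 stops.

1 1/3 stops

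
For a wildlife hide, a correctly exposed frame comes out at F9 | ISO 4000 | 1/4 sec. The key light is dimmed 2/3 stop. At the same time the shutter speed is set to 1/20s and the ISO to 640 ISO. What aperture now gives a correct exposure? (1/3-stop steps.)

f/1.2

Scene light: 2/3 stop darker.
Shutter speed: 1/4 → 1/5 → 1/6 → 1/8 → 1/10 → 1/13 → 1/15 → 1/20 — 2 1/3 stops faster (darker).
ISO: 4000 → 3200 → 2500 → 2000 → 1600 → 1250 → 1000 → 800 → 640 — 2 2/3 stops lower (darker).
Net so far: 5 2/3 stops darker. Aperture: f/9 → f/8 → f/7.1 → f/6.3 → f/5.6 → f/5 → f/4.5 → f/4 → f/3.5 → f/3.2 → f/2.8 → f/2.5 → f/2.2 → f/2 → f/1.8 → f/1.6 → f/1.4 → f/1.2.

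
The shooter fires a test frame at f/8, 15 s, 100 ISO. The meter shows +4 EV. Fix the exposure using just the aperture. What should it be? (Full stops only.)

Overexposed by 4 stops → need 4 stops darker.
Aperture: f/8 → f/11 → f/16 → f/22 → f/32.

f/32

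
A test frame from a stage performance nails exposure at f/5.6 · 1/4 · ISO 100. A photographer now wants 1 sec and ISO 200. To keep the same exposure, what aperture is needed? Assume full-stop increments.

f/16

Shutter speed: 1/4 → 1/2 → 1 — 2 stops slower (brighter).
ISO: 100 → 200 — 1 stop higher (brighter).
Net change so far: 3 stops brighter. Offset with the aperture: f/5.6 → f/8 → f/11 → f/16.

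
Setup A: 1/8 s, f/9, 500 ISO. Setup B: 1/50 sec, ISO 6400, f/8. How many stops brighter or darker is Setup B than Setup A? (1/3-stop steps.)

1 1/3 stops brighter

Aperture: f/9 → f/8 — 1/3 stop wider (brighter).
Shutter speed: 1/8 → 1/10 → 1/13 → 1/15 → 1/20 → 1/25 → 1/30 → 1/40 → 1/50 — 2 2/3 stops shorter (darker).
ISO: 500 → 640 → 800 → 1000 → 1250 → 1600 → 2000 → 2500 → 3200 → 4000 → 5000 → 6400 — 3 2/3 stops higher (brighter).
Net: +1/3 −2 2/3 +3 2/3 = +1 1/3 stops.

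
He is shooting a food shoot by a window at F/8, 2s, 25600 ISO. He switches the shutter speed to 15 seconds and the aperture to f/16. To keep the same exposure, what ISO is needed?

Shutter speed: 2 → 4 → 8 → 15 — 3 stops longer (brighter).
Aperture: f/8 → f/11 → f/16 — 2 stops stopped down (darker).
Net change so far: 1 stop brighter. Offset with the ISO: 25600 → 12800.

ISO 12800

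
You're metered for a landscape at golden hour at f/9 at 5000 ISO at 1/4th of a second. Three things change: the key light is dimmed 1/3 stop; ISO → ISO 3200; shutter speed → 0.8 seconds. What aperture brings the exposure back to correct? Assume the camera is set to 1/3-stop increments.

f/11

Scene light: 1/3 stop darker.
ISO: 5000 → 4000 → 3200 — 2/3 stop lower (darker).
Shutter speed: 1/4 → 0.3 → 0.4 → 0.5 → 0.6 → 0.8 — 1 2/3 stops slower (brighter).
Net so far: 2/3 stop brighter. Aperture: f/9 → f/10 → f/11.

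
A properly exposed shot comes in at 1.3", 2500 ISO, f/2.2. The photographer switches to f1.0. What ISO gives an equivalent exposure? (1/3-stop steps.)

Aperture: f/2.2 → f/2 → f/1.8 → f/1.6 → f/1.4 → f/1.2 → f/1.1 → f/1.0 — 2 1/3 stops larger aperture (brighter).
Need 2 1/3 stops darker from the ISO: 2500 → 2000 → 1600 → 1250 → 1000 → 800 → 640 → 500.

ISO 500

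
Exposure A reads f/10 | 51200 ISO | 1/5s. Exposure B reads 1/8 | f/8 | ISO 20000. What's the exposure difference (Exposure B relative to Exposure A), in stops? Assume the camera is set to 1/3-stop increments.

Aperture: f/10 → f/9 → f/8 — 2/3 stop larger aperture (brighter).
Shutter speed: 1/5 → 1/6 → 1/8 — 2/3 stop shorter (darker).
ISO: 51200 → 40000 → 32000 → 25600 → 20000 — 1 1/3 stops lower (darker).
Net: +2/3 −2/3 −1 1/3 = −1 1/3 stops.

1 1/3 stops darker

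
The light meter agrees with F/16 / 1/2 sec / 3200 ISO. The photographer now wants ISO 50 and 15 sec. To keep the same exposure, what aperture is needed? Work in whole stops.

f/11

ISO: 3200 → 1600 → 800 → 400 → 200 → 100 → 50 — 6 stops lower (darker).
Shutter speed: 1/2 → 1 → 2 → 4 → 8 → 15 — 5 stops longer (brighter).
Net change so far: 1 stop darker. Offset with the aperture: f/16 → f/11.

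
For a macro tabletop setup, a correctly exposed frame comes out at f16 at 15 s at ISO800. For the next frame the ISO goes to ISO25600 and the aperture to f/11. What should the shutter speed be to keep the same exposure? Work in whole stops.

ISO: 800 → 1600 → 3200 → 6400 → 12800 → 25600 — 5 stops higher (brighter).
Aperture: f/16 → f/11 — 1 stop wider (brighter).
Net change so far: 6 stops brighter. Offset with the shutter speed: 15 → 8 → 4 → 2 → 1 → 1/2 → 1/4.

1/4s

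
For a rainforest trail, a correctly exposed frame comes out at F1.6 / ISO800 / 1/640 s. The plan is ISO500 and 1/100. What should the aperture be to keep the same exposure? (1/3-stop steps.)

f/3.2

ISO: 800 → 640 → 500 — 2/3 stop dropped (darker).
Shutter speed: 1/640 → 1/500 → 1/400 → 1/320 → 1/250 → 1/200 → 1/160 → 1/125 → 1/100 — 2 2/3 stops longer (brighter).
Net change so far: 2 stops brighter. Offset with the aperture: f/1.6 → f/1.8 → f/2 → f/2.2 → f/2.5 → f/2.8 → f/3.2.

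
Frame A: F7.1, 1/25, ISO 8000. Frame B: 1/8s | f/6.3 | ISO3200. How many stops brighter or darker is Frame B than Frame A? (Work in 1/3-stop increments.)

Aperture: f/7.1 → f/6.3 — 1/3 stop wider (brighter).
Shutter speed: 1/25 → 1/20 → 1/15 → 1/13 → 1/10 → 1/8 — 1 2/3 stops slower (brighter).
ISO: 8000 → 6400 → 5000 → 4000 → 3200 — 1 1/3 stops lower (darker).
Net: +1/3 +1 2/3 −1 1/3 = +2/3 stops.

2/3 stop brighter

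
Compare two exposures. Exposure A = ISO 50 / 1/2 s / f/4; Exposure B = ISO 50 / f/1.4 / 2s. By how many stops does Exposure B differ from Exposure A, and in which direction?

Aperture: f/4 → f/2.8 → f/2 → f/1.4 — 3 stops opened up (brighter).
Shutter speed: 1/2 → 1 → 2 — 2 stops longer (brighter).
ISO: unchanged.
Net: +3 +2 = +5 stops.

5 stops brighter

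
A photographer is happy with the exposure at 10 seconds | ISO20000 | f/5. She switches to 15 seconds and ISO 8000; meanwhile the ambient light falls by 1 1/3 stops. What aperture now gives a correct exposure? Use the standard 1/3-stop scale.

f/2.5

Scene light: 1 1/3 stops darker.
Shutter speed: 10 → 13 → 15 — 2/3 stop slower (brighter).
ISO: 20000 → 16000 → 12800 → 10000 → 8000 — 1 1/3 stops dropped (darker).
Net so far: 2 stops darker. Aperture: f/5 → f/4.5 → f/4 → f/3.5 → f/3.2 → f/2.8 → f/2.5.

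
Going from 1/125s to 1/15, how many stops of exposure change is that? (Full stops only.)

1/125 → 1/60 → 1/30 → 1/15 — count the steps: 3 stops.

3 stops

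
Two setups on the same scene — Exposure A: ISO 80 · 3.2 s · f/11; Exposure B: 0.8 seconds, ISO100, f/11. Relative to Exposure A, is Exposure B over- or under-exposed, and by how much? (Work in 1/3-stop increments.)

Aperture: unchanged.
Shutter speed: 3.2 → 2.5 → 2 → 1.6 → 1.3 → 1 → 0.8 — 2 stops shorter (darker).
ISO: 80 → 100 — 1/3 stop higher (brighter).
Net: −2 +1/3 = −1 2/3 stops.

1 2/3 stops darker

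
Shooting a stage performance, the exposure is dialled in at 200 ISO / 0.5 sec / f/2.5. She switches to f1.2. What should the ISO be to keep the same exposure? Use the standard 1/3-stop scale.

Aperture: f/2.5 → f/2.2 → f/2 → f/1.8 → f/1.6 → f/1.4 → f/1.2 — 2 stops larger aperture (brighter).
Need 2 stops darker from the ISO: 200 → 160 → 125 → 100 → 80 → 64 → 50.

ISO 50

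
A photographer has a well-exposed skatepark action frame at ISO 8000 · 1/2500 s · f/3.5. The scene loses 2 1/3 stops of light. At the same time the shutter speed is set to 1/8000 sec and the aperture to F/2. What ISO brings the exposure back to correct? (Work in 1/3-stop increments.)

Scene light: 2 1/3 stops darker.
Shutter speed: 1/2500 → 1/3200 → 1/4000 → 1/5000 → 1/6400 → 1/8000 — 1 2/3 stops shorter (darker).
Aperture: f/3.5 → f/3.2 → f/2.8 → f/2.5 → f/2.2 → f/2 — 1 2/3 stops opened up (brighter).
Net so far: 2 1/3 stops darker. ISO: 8000 → 10000 → 12800 → 16000 → 20000 → 25600 → 32000 → 40000.

ISO 40000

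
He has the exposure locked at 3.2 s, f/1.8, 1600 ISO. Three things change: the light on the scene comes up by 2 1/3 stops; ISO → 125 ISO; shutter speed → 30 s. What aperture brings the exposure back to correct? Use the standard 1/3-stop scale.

Scene light: 2 1/3 stops brighter.
ISO: 1600 → 1250 → 1000 → 800 → 640 → 500 → 400 → 320 → 250 → 200 → 160 → 125 — 3 2/3 stops dropped (darker).
Shutter speed: 3.2 → 4 → 5 → 6 → 8 → 10 → 13 → 15 → 20 → 25 → 30 — 3 1/3 stops longer (brighter).
Net so far: 2 stops brighter. Aperture: f/1.8 → f/2 → f/2.2 → f/2.5 → f/2.8 → f/3.2 → f/3.5.

f/3.5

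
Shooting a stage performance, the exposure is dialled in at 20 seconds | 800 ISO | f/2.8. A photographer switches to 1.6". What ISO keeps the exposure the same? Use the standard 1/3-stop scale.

ISO 10000

Shutter speed: 20 → 15 → 13 → 10 → 8 → 6 → 5 → 4 → 3.2 → 2.5 → 2 → 1.6 — 3 2/3 stops faster (darker).
Need 3 2/3 stops brighter from the ISO: 800 → 1000 → 1250 → 1600 → 2000 → 2500 → 3200 → 4000 → 5000 → 6400 → 8000 → 10000.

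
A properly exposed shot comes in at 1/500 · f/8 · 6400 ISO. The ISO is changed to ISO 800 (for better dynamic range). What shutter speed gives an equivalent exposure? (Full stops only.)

1/60s

ISO: 6400 → 3200 → 1600 → 800 — 3 stops dropped (darker).
Need 3 stops brighter from the shutter speed: 1/500 → 1/250 → 1/125 → 1/60.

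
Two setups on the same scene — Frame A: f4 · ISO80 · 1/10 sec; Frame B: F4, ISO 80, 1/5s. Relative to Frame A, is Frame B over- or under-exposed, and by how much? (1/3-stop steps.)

1 stop brighter

Aperture: unchanged.
Shutter speed: 1/10 → 1/8 → 1/6 → 1/5 — 1 stop slower (brighter).
ISO: unchanged.
Net: +1 = +1 stop.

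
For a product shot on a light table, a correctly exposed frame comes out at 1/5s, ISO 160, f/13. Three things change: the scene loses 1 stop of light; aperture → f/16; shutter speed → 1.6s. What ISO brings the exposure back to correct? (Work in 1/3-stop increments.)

Scene light: 1 stop darker.
Aperture: f/13 → f/14 → f/16 — 2/3 stop narrower (darker).
Shutter speed: 1/5 → 1/4 → 0.3 → 0.4 → 0.5 → 0.6 → 0.8 → 1 → 1.3 → 1.6 — 3 stops longer (brighter).
Net so far: 1 1/3 stops brighter. ISO: 160 → 125 → 100 → 80 → 64.

ISO 64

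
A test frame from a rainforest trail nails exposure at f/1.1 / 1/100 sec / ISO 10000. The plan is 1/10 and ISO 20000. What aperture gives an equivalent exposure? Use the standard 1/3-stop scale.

f/5

Shutter speed: 1/100 → 1/80 → 1/60 → 1/50 → 1/40 → 1/30 → 1/25 → 1/20 → 1/15 → 1/13 → 1/10 — 3 1/3 stops longer (brighter).
ISO: 10000 → 12800 → 16000 → 20000 — 1 stop raised (brighter).
Net change so far: 4 1/3 stops brighter. Offset with the aperture: f/1.1 → f/1.2 → f/1.4 → f/1.6 → f/1.8 → f/2 → f/2.2 → f/2.5 → f/2.8 → f/3.2 → f/3.5 → f/4 → f/4.5 → f/5.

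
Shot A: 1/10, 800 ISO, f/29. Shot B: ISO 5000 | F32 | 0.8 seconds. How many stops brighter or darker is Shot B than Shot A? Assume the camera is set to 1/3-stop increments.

Aperture: f/29 → f/32 — 1/3 stop narrower (darker).
Shutter speed: 1/10 → 1/8 → 1/6 → 1/5 → 1/4 → 0.3 → 0.4 → 0.5 → 0.6 → 0.8 — 3 stops slower (brighter).
ISO: 800 → 1000 → 1250 → 1600 → 2000 → 2500 → 3200 → 4000 → 5000 — 2 2/3 stops higher (brighter).
Net: −1/3 +3 +2 2/3 = +5 1/3 stops.

5 1/3 stops brighter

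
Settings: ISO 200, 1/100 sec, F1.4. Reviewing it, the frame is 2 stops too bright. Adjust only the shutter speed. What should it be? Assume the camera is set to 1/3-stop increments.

Overexposed by 2 stops → need 2 stops darker.
Shutter speed: 1/100 → 1/125 → 1/160 → 1/200 → 1/250 → 1/320 → 1/400.

1/400s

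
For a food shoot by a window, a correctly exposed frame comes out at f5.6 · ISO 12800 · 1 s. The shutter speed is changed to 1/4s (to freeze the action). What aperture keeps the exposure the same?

f/2.8

Shutter speed: 1 → 1/2 → 1/4 — 2 stops faster (darker).
Need 2 stops brighter from the aperture: f/5.6 → f/4 → f/2.8.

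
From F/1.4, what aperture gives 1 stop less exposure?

Aperture: f/1.4 → f/2 — 1 stop narrower (darker).

f/2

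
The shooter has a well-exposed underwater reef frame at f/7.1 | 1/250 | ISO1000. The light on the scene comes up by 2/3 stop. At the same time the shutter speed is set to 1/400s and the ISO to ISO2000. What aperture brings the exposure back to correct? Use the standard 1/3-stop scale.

Scene light: 2/3 stop brighter.
Shutter speed: 1/250 → 1/320 → 1/400 — 2/3 stop shorter (darker).
ISO: 1000 → 1250 → 1600 → 2000 — 1 stop raised (brighter).
Net so far: 1 stop brighter. Aperture: f/7.1 → f/8 → f/9 → f/10.

f/10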